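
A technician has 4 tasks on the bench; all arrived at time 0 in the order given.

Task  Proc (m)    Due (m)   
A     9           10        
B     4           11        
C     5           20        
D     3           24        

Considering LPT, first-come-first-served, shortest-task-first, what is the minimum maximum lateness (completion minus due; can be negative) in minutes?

2

LPT (decreasing processing time): A C B D.
A: 0→9, due 10, lateness -1
C: 9→14, due 20, lateness -6
B: 14→18, due 11, lateness 7
D: 18→21, due 24, lateness -3
Maximum = 7.
FIFO (arrival order): A B C D.
A: 0→9, due 10, lateness -1
B: 9→13, due 11, lateness 2
C: 13→18, due 20, lateness -2
D: 18→21, due 24, lateness -3
Maximum = 2.
SPT (increasing processing time): D B C A.
D: 0→3, due 24, lateness -21
B: 3→7, due 11, lateness -4
C: 7→12, due 20, lateness -8
A: 12→21, due 10, lateness 11
Maximum = 11.
LPT 7, FIFO 2, SPT 11 → minimum 2.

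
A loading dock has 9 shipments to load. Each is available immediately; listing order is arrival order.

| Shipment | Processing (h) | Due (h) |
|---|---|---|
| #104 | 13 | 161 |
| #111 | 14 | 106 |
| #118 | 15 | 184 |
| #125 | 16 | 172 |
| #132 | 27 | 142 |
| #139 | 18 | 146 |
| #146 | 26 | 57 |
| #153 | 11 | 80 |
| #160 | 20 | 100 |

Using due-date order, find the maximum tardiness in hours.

EDD (increasing due date): #146 #153 #160 #111 #132 #139 #104 #125 #118.
#146: 0→26, due 57, tardiness 0
#153: 26→37, due 80, tardiness 0
#160: 37→57, due 100, tardiness 0
#111: 57→71, due 106, tardiness 0
#132: 71→98, due 142, tardiness 0
#139: 98→116, due 146, tardiness 0
#104: 116→129, due 161, tardiness 0
#125: 129→145, due 172, tardiness 0
#118: 145→160, due 184, tardiness 0
Maximum = 0.

0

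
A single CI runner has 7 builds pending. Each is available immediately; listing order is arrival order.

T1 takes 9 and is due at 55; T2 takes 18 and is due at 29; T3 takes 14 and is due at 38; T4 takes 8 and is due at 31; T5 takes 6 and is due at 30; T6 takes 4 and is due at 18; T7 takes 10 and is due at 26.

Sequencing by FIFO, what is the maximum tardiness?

43

FIFO (arrival order): T1 T2 T3 T4 T5 T6 T7.
T1: 0→9, due 55, tardiness 0
T2: 9→27, due 29, tardiness 0
T3: 27→41, due 38, tardiness 3
T4: 41→49, due 31, tardiness 18
T5: 49→55, due 30, tardiness 25
T6: 55→59, due 18, tardiness 41
T7: 59→69, due 26, tardiness 43
Maximum = 43.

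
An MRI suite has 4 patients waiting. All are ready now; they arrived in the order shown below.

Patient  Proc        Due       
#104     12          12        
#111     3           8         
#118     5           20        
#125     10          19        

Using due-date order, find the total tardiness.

19

EDD (increasing due date): #111 #104 #125 #118.
#111: 0→3, due 8, tardiness 0
#104: 3→15, due 12, tardiness 3
#125: 15→25, due 19, tardiness 6
#118: 25→30, due 20, tardiness 10
Sum = 0+3+6+10 = 19.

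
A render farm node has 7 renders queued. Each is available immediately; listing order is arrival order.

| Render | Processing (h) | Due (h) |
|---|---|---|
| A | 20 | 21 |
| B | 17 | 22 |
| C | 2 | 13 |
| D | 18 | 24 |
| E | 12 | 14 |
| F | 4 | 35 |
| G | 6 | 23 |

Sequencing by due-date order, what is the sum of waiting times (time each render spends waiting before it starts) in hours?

233

EDD (increasing due date): C E A B G D F.
C: waits 0, runs 0→2
E: waits 2, runs 2→14
A: waits 14, runs 14→34
B: waits 34, runs 34→51
G: waits 51, runs 51→57
D: waits 57, runs 57→75
F: waits 75, runs 75→79
Sum = 0+2+14+34+51+57+75 = 233.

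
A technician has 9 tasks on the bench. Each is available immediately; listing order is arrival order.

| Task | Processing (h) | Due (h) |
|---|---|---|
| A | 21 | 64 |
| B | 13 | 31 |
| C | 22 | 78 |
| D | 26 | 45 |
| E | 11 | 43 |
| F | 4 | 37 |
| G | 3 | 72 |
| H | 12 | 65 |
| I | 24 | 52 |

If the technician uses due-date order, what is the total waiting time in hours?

EDD (increasing due date): B F E D I A H G C.
B: waits 0, runs 0→13
F: waits 13, runs 13→17
E: waits 17, runs 17→28
D: waits 28, runs 28→54
I: waits 54, runs 54→78
A: waits 78, runs 78→99
H: waits 99, runs 99→111
G: waits 111, runs 111→114
C: waits 114, runs 114→136
Sum = 0+13+17+28+54+78+99+111+114 = 514.

514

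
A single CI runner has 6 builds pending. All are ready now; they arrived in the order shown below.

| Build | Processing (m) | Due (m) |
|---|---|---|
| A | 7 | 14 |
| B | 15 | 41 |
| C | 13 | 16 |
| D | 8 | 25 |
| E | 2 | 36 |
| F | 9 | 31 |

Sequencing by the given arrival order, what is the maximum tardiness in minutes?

FIFO (arrival order): A B C D E F.
A: 0→7, due 14, tardiness 0
B: 7→22, due 41, tardiness 0
C: 22→35, due 16, tardiness 19
D: 35→43, due 25, tardiness 18
E: 43→45, due 36, tardiness 9
F: 45→54, due 31, tardiness 23
Maximum = 23.

23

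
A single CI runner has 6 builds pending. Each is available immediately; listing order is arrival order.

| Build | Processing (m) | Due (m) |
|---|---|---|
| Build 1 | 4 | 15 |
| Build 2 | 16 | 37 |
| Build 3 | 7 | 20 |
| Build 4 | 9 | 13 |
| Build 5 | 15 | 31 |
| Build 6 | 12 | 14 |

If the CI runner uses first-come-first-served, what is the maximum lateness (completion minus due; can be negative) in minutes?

49

FIFO (arrival order): Build 1 Build 2 Build 3 Build 4 Build 5 Build 6.
Build 1: 0→4, due 15, lateness -11
Build 2: 4→20, due 37, lateness -17
Build 3: 20→27, due 20, lateness 7
Build 4: 27→36, due 13, lateness 23
Build 5: 36→51, due 31, lateness 20
Build 6: 51→63, due 14, lateness 49
Maximum = 49.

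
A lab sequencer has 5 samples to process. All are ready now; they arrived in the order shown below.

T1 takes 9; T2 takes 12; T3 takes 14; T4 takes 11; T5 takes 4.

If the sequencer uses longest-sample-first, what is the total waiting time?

LPT (decreasing processing time): T3 T2 T4 T1 T5.
T3: waits 0, runs 0→14
T2: waits 14, runs 14→26
T4: waits 26, runs 26→37
T1: waits 37, runs 37→46
T5: waits 46, runs 46→50
Sum = 0+14+26+37+46 = 123.

123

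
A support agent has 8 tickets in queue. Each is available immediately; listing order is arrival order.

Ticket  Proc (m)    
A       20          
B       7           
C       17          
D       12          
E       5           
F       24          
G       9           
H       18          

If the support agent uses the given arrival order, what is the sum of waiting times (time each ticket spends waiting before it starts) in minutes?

FIFO (arrival order): A B C D E F G H.
A: waits 0, runs 0→20
B: waits 20, runs 20→27
C: waits 27, runs 27→44
D: waits 44, runs 44→56
E: waits 56, runs 56→61
F: waits 61, runs 61→85
G: waits 85, runs 85→94
H: waits 94, runs 94→112
Sum = 0+20+27+44+56+61+85+94 = 387.

387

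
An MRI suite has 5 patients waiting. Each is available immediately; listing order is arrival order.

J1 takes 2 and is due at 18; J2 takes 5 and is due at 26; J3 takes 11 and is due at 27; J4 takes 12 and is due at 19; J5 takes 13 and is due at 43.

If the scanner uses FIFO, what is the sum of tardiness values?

FIFO (arrival order): J1 J2 J3 J4 J5.
J1: 0→2, due 18, tardiness 0
J2: 2→7, due 26, tardiness 0
J3: 7→18, due 27, tardiness 0
J4: 18→30, due 19, tardiness 11
J5: 30→43, due 43, tardiness 0
Sum = 0+0+0+11+0 = 11.

11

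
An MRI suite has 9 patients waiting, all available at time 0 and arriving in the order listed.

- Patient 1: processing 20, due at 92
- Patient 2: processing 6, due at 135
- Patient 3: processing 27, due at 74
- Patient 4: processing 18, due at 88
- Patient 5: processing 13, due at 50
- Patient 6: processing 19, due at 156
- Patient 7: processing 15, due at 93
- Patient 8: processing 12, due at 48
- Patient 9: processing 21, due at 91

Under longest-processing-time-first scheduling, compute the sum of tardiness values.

LPT (decreasing processing time): Patient 3 Patient 9 Patient 1 Patient 6 Patient 4 Patient 7 Patient 5 Patient 8 Patient 2.
Patient 3: 0→27, due 74, tardiness 0
Patient 9: 27→48, due 91, tardiness 0
Patient 1: 48→68, due 92, tardiness 0
Patient 6: 68→87, due 156, tardiness 0
Patient 4: 87→105, due 88, tardiness 17
Patient 7: 105→120, due 93, tardiness 27
Patient 5: 120→133, due 50, tardiness 83
Patient 8: 133→145, due 48, tardiness 97
Patient 2: 145→151, due 135, tardiness 16
Sum = 0+0+0+0+17+27+83+97+16 = 240.

240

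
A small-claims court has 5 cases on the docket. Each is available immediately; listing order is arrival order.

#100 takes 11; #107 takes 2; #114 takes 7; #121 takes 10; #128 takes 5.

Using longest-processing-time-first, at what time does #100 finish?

LPT (decreasing processing time): #100 #121 #114 #128 #107.
#100: 0→11

11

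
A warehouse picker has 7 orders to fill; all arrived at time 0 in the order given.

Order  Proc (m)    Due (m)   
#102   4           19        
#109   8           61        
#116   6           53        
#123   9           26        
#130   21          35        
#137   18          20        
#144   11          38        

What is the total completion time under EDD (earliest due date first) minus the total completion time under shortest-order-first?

EDD (increasing due date): #102 #137 #123 #130 #144 #116 #109.
#102: 0→4
#137: 4→22
#123: 22→31
#130: 31→52
#144: 52→63
#116: 63→69
#109: 69→77
Sum = 4+22+31+52+63+69+77 = 318.
SPT (increasing processing time): #102 #116 #109 #123 #144 #137 #130.
#102: 0→4
#116: 4→10
#109: 10→18
#123: 18→27
#144: 27→38
#137: 38→56
#130: 56→77
Sum = 4+10+18+27+38+56+77 = 230.
Difference = 318 − 230 = 88.

88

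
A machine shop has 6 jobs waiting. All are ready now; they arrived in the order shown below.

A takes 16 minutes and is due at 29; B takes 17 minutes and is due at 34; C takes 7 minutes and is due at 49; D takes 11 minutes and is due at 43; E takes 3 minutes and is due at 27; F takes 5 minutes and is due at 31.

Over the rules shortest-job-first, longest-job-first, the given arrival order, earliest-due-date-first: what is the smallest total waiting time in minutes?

SPT (increasing processing time): E F C D A B.
E: waits 0, runs 0→3
F: waits 3, runs 3→8
C: waits 8, runs 8→15
D: waits 15, runs 15→26
A: waits 26, runs 26→42
B: waits 42, runs 42→59
Sum = 0+3+8+15+26+42 = 94.
LPT (decreasing processing time): B A D C F E.
B: waits 0, runs 0→17
A: waits 17, runs 17→33
D: waits 33, runs 33→44
C: waits 44, runs 44→51
F: waits 51, runs 51→56
E: waits 56, runs 56→59
Sum = 0+17+33+44+51+56 = 201.
FIFO (arrival order): A B C D E F.
A: waits 0, runs 0→16
B: waits 16, runs 16→33
C: waits 33, runs 33→40
D: waits 40, runs 40→51
E: waits 51, runs 51→54
F: waits 54, runs 54→59
Sum = 0+16+33+40+51+54 = 194.
EDD (increasing due date): E A F B D C.
E: waits 0, runs 0→3
A: waits 3, runs 3→19
F: waits 19, runs 19→24
B: waits 24, runs 24→41
D: waits 41, runs 41→52
C: waits 52, runs 52→59
Sum = 0+3+19+24+41+52 = 139.
SPT 94, LPT 201, FIFO 194, EDD 139 → minimum 94.

94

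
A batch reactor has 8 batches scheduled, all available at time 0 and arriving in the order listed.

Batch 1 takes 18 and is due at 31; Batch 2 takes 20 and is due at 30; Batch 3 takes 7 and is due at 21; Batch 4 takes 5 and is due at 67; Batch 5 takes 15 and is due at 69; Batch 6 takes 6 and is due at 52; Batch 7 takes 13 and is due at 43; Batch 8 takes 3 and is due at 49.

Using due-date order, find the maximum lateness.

18

EDD (increasing due date): Batch 3 Batch 2 Batch 1 Batch 7 Batch 8 Batch 6 Batch 4 Batch 5.
Batch 3: 0→7, due 21, lateness -14
Batch 2: 7→27, due 30, lateness -3
Batch 1: 27→45, due 31, lateness 14
Batch 7: 45→58, due 43, lateness 15
Batch 8: 58→61, due 49, lateness 12
Batch 6: 61→67, due 52, lateness 15
Batch 4: 67→72, due 67, lateness 5
Batch 5: 72→87, due 69, lateness 18
Maximum = 18.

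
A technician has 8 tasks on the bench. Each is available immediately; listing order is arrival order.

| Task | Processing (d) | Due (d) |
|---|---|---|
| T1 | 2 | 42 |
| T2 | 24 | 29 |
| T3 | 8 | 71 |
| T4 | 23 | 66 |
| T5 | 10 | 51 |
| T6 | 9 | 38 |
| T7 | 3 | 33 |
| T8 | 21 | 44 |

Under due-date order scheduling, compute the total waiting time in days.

345

EDD (increasing due date): T2 T7 T6 T1 T8 T5 T4 T3.
T2: waits 0, runs 0→24
T7: waits 24, runs 24→27
T6: waits 27, runs 27→36
T1: waits 36, runs 36→38
T8: waits 38, runs 38→59
T5: waits 59, runs 59→69
T4: waits 69, runs 69→92
T3: waits 92, runs 92→100
Sum = 0+24+27+36+38+59+69+92 = 345.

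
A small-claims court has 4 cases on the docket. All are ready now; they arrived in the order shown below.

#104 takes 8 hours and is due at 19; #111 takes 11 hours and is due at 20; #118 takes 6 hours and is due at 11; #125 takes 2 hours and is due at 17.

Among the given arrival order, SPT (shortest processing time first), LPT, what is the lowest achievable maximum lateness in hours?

FIFO (arrival order): #104 #111 #118 #125.
#104: 0→8, due 19, lateness -11
#111: 8→19, due 20, lateness -1
#118: 19→25, due 11, lateness 14
#125: 25→27, due 17, lateness 10
Maximum = 14.
SPT (increasing processing time): #125 #118 #104 #111.
#125: 0→2, due 17, lateness -15
#118: 2→8, due 11, lateness -3
#104: 8→16, due 19, lateness -3
#111: 16→27, due 20, lateness 7
Maximum = 7.
LPT (decreasing processing time): #111 #104 #118 #125.
#111: 0→11, due 20, lateness -9
#104: 11→19, due 19, lateness 0
#118: 19→25, due 11, lateness 14
#125: 25→27, due 17, lateness 10
Maximum = 14.
FIFO 14, SPT 7, LPT 14 → minimum 7.

7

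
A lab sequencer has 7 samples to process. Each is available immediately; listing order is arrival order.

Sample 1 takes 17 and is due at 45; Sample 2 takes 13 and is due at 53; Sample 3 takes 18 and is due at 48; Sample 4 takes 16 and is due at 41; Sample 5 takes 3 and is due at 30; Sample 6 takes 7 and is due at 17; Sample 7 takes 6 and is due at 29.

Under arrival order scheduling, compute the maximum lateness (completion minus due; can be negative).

FIFO (arrival order): Sample 1 Sample 2 Sample 3 Sample 4 Sample 5 Sample 6 Sample 7.
Sample 1: 0→17, due 45, lateness -28
Sample 2: 17→30, due 53, lateness -23
Sample 3: 30→48, due 48, lateness 0
Sample 4: 48→64, due 41, lateness 23
Sample 5: 64→67, due 30, lateness 37
Sample 6: 67→74, due 17, lateness 57
Sample 7: 74→80, due 29, lateness 51
Maximum = 57.

57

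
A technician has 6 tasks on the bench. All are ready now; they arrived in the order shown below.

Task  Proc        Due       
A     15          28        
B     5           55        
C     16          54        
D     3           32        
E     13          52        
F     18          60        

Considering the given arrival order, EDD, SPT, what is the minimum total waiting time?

120

FIFO (arrival order): A B C D E F.
A: waits 0, runs 0→15
B: waits 15, runs 15→20
C: waits 20, runs 20→36
D: waits 36, runs 36→39
E: waits 39, runs 39→52
F: waits 52, runs 52→70
Sum = 0+15+20+36+39+52 = 162.
EDD (increasing due date): A D E C B F.
A: waits 0, runs 0→15
D: waits 15, runs 15→18
E: waits 18, runs 18→31
C: waits 31, runs 31→47
B: waits 47, runs 47→52
F: waits 52, runs 52→70
Sum = 0+15+18+31+47+52 = 163.
SPT (increasing processing time): D B E A C F.
D: waits 0, runs 0→3
B: waits 3, runs 3→8
E: waits 8, runs 8→21
A: waits 21, runs 21→36
C: waits 36, runs 36→52
F: waits 52, runs 52→70
Sum = 0+3+8+21+36+52 = 120.
FIFO 162, EDD 163, SPT 120 → minimum 120.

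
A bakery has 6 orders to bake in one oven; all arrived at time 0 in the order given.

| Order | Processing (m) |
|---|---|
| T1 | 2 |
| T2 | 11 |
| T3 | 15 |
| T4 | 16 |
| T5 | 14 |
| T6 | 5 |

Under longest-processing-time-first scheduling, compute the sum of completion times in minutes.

272

LPT (decreasing processing time): T4 T3 T5 T2 T6 T1.
T4: 0→16
T3: 16→31
T5: 31→45
T2: 45→56
T6: 56→61
T1: 61→63
Sum = 16+31+45+56+61+63 = 272.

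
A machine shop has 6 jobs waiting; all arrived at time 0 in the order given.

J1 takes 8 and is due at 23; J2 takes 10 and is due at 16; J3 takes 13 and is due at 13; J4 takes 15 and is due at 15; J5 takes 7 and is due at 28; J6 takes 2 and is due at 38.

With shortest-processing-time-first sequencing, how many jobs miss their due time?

SPT (increasing processing time): J6 J5 J1 J2 J3 J4.
J6: 0→2, due 38, tardiness 0
J5: 2→9, due 28, tardiness 0
J1: 9→17, due 23, tardiness 0
J2: 17→27, due 16, tardiness 11
J3: 27→40, due 13, tardiness 27
J4: 40→55, due 15, tardiness 40
Late jobs: 3.

3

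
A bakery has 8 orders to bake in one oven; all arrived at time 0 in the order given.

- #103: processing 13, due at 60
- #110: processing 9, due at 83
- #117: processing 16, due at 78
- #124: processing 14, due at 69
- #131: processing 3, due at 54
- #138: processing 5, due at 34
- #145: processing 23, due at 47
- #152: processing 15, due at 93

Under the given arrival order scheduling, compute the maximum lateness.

36

FIFO (arrival order): #103 #110 #117 #124 #131 #138 #145 #152.
#103: 0→13, due 60, lateness -47
#110: 13→22, due 83, lateness -61
#117: 22→38, due 78, lateness -40
#124: 38→52, due 69, lateness -17
#131: 52→55, due 54, lateness 1
#138: 55→60, due 34, lateness 26
#145: 60→83, due 47, lateness 36
#152: 83→98, due 93, lateness 5
Maximum = 36.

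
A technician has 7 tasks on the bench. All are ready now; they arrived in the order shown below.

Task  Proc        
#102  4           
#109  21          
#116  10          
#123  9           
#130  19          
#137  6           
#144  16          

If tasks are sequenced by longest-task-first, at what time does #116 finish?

LPT (decreasing processing time): #109 #130 #144 #116 #123 #137 #102.
#109: 0→21
#130: 21→40
#144: 40→56
#116: 56→66

66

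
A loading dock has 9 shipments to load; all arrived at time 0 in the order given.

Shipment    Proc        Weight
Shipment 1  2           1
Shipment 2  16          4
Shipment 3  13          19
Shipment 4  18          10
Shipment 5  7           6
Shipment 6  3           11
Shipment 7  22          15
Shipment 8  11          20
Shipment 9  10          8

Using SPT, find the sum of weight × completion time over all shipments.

4417

SPT (increasing processing time): Shipment 1 Shipment 6 Shipment 5 Shipment 9 Shipment 8 Shipment 3 Shipment 2 Shipment 4 Shipment 7.
Shipment 1: finishes 2, weight 1, w·C = 2
Shipment 6: finishes 5, weight 11, w·C = 55
Shipment 5: finishes 12, weight 6, w·C = 72
Shipment 9: finishes 22, weight 8, w·C = 176
Shipment 8: finishes 33, weight 20, w·C = 660
Shipment 3: finishes 46, weight 19, w·C = 874
Shipment 2: finishes 62, weight 4, w·C = 248
Shipment 4: finishes 80, weight 10, w·C = 800
Shipment 7: finishes 102, weight 15, w·C = 1530
Sum = 2+55+72+176+660+874+248+800+1530 = 4417.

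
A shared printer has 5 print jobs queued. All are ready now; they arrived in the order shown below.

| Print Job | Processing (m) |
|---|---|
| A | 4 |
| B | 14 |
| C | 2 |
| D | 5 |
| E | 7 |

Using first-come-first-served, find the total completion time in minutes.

99

FIFO (arrival order): A B C D E.
A: 0→4
B: 4→18
C: 18→20
D: 20→25
E: 25→32
Sum = 4+18+20+25+32 = 99.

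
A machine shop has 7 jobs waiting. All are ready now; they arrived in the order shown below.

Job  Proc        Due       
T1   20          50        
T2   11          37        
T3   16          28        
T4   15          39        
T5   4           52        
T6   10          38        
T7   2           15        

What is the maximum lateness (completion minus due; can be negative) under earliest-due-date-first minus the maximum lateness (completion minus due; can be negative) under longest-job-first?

-37

EDD (increasing due date): T7 T3 T2 T6 T4 T1 T5.
T7: 0→2, due 15, lateness -13
T3: 2→18, due 28, lateness -10
T2: 18→29, due 37, lateness -8
T6: 29→39, due 38, lateness 1
T4: 39→54, due 39, lateness 15
T1: 54→74, due 50, lateness 24
T5: 74→78, due 52, lateness 26
Maximum = 26.
LPT (decreasing processing time): T1 T3 T4 T2 T6 T5 T7.
T1: 0→20, due 50, lateness -30
T3: 20→36, due 28, lateness 8
T4: 36→51, due 39, lateness 12
T2: 51→62, due 37, lateness 25
T6: 62→72, due 38, lateness 34
T5: 72→76, due 52, lateness 24
T7: 76→78, due 15, lateness 63
Maximum = 63.
Difference = 26 − 63 = -37.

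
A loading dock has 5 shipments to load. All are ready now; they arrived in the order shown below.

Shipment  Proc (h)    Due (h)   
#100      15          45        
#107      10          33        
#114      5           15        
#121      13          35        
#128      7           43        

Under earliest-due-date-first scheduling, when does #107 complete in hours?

EDD (increasing due date): #114 #107 #121 #128 #100.
#114: 0→5
#107: 5→15

15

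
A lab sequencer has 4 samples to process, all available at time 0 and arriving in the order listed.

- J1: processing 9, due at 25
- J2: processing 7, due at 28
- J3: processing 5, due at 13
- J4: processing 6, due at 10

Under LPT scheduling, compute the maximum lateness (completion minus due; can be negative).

14

LPT (decreasing processing time): J1 J2 J4 J3.
J1: 0→9, due 25, lateness -16
J2: 9→16, due 28, lateness -12
J4: 16→22, due 10, lateness 12
J3: 22→27, due 13, lateness 14
Maximum = 14.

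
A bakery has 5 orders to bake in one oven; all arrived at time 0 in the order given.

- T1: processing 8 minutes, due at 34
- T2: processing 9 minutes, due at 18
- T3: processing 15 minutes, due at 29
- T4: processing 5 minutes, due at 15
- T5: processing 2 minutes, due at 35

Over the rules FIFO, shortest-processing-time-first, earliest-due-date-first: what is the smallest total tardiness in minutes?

FIFO (arrival order): T1 T2 T3 T4 T5.
T1: 0→8, due 34, tardiness 0
T2: 8→17, due 18, tardiness 0
T3: 17→32, due 29, tardiness 3
T4: 32→37, due 15, tardiness 22
T5: 37→39, due 35, tardiness 4
Sum = 0+0+3+22+4 = 29.
SPT (increasing processing time): T5 T4 T1 T2 T3.
T5: 0→2, due 35, tardiness 0
T4: 2→7, due 15, tardiness 0
T1: 7→15, due 34, tardiness 0
T2: 15→24, due 18, tardiness 6
T3: 24→39, due 29, tardiness 10
Sum = 0+0+0+6+10 = 16.
EDD (increasing due date): T4 T2 T3 T1 T5.
T4: 0→5, due 15, tardiness 0
T2: 5→14, due 18, tardiness 0
T3: 14→29, due 29, tardiness 0
T1: 29→37, due 34, tardiness 3
T5: 37→39, due 35, tardiness 4
Sum = 0+0+0+3+4 = 7.
FIFO 29, SPT 16, EDD 7 → minimum 7.

7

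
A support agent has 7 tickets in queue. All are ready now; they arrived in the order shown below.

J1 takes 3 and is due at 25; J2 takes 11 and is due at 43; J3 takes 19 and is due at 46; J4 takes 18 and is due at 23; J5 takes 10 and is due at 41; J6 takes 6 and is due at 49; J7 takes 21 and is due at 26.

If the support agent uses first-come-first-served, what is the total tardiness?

FIFO (arrival order): J1 J2 J3 J4 J5 J6 J7.
J1: 0→3, due 25, tardiness 0
J2: 3→14, due 43, tardiness 0
J3: 14→33, due 46, tardiness 0
J4: 33→51, due 23, tardiness 28
J5: 51→61, due 41, tardiness 20
J6: 61→67, due 49, tardiness 18
J7: 67→88, due 26, tardiness 62
Sum = 0+0+0+28+20+18+62 = 128.

128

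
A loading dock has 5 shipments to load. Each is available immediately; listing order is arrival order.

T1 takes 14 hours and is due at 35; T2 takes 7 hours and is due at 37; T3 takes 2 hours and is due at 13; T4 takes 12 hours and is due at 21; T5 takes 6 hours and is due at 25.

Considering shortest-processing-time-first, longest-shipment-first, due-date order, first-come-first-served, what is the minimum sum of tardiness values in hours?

SPT (increasing processing time): T3 T5 T2 T4 T1.
T3: 0→2, due 13, tardiness 0
T5: 2→8, due 25, tardiness 0
T2: 8→15, due 37, tardiness 0
T4: 15→27, due 21, tardiness 6
T1: 27→41, due 35, tardiness 6
Sum = 0+0+0+6+6 = 12.
LPT (decreasing processing time): T1 T4 T2 T5 T3.
T1: 0→14, due 35, tardiness 0
T4: 14→26, due 21, tardiness 5
T2: 26→33, due 37, tardiness 0
T5: 33→39, due 25, tardiness 14
T3: 39→41, due 13, tardiness 28
Sum = 0+5+0+14+28 = 47.
EDD (increasing due date): T3 T4 T5 T1 T2.
T3: 0→2, due 13, tardiness 0
T4: 2→14, due 21, tardiness 0
T5: 14→20, due 25, tardiness 0
T1: 20→34, due 35, tardiness 0
T2: 34→41, due 37, tardiness 4
Sum = 0+0+0+0+4 = 4.
FIFO (arrival order): T1 T2 T3 T4 T5.
T1: 0→14, due 35, tardiness 0
T2: 14→21, due 37, tardiness 0
T3: 21→23, due 13, tardiness 10
T4: 23→35, due 21, tardiness 14
T5: 35→41, due 25, tardiness 16
Sum = 0+0+10+14+16 = 40.
SPT 12, LPT 47, EDD 4, FIFO 40 → minimum 4.

4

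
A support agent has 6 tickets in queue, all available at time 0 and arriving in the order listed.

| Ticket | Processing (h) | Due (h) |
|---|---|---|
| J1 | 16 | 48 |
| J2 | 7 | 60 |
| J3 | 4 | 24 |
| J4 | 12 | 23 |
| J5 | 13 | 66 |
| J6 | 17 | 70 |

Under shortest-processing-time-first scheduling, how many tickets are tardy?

1

SPT (increasing processing time): J3 J2 J4 J5 J1 J6.
J3: 0→4, due 24, tardiness 0
J2: 4→11, due 60, tardiness 0
J4: 11→23, due 23, tardiness 0
J5: 23→36, due 66, tardiness 0
J1: 36→52, due 48, tardiness 4
J6: 52→69, due 70, tardiness 0
Late tickets: 1.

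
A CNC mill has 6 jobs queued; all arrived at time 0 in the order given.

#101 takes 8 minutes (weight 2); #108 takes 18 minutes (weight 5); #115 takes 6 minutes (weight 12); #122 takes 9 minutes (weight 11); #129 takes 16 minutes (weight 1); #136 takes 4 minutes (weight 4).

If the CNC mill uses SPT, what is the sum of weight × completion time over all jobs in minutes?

SPT (increasing processing time): #136 #115 #101 #122 #129 #108.
#136: finishes 4, weight 4, w·C = 16
#115: finishes 10, weight 12, w·C = 120
#101: finishes 18, weight 2, w·C = 36
#122: finishes 27, weight 11, w·C = 297
#129: finishes 43, weight 1, w·C = 43
#108: finishes 61, weight 5, w·C = 305
Sum = 16+120+36+297+43+305 = 817.

817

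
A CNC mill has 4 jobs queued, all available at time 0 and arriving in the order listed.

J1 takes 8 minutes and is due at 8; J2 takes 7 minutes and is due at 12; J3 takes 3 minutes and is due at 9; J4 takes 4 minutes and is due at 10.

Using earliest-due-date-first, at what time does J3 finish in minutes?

EDD (increasing due date): J1 J3 J4 J2.
J1: 0→8
J3: 8→11

11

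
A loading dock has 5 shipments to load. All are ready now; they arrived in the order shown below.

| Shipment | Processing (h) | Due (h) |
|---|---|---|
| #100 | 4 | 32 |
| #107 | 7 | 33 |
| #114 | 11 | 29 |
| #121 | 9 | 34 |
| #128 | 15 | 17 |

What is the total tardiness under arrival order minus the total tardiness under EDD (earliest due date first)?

FIFO (arrival order): #100 #107 #114 #121 #128.
#100: 0→4, due 32, tardiness 0
#107: 4→11, due 33, tardiness 0
#114: 11→22, due 29, tardiness 0
#121: 22→31, due 34, tardiness 0
#128: 31→46, due 17, tardiness 29
Sum = 0+0+0+0+29 = 29.
EDD (increasing due date): #128 #114 #100 #107 #121.
#128: 0→15, due 17, tardiness 0
#114: 15→26, due 29, tardiness 0
#100: 26→30, due 32, tardiness 0
#107: 30→37, due 33, tardiness 4
#121: 37→46, due 34, tardiness 12
Sum = 0+0+0+4+12 = 16.
Difference = 29 − 16 = 13.

13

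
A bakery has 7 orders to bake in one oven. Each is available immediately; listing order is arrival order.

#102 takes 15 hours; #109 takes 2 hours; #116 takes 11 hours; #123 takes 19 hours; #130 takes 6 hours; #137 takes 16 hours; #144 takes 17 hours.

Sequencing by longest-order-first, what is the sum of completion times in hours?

422

LPT (decreasing processing time): #123 #144 #137 #102 #116 #130 #109.
#123: 0→19
#144: 19→36
#137: 36→52
#102: 52→67
#116: 67→78
#130: 78→84
#109: 84→86
Sum = 19+36+52+67+78+84+86 = 422.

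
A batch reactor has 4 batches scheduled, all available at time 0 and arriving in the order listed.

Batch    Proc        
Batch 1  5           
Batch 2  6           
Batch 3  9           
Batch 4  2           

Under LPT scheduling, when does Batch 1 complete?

LPT (decreasing processing time): Batch 3 Batch 2 Batch 1 Batch 4.
Batch 3: 0→9
Batch 2: 9→15
Batch 1: 15→20

20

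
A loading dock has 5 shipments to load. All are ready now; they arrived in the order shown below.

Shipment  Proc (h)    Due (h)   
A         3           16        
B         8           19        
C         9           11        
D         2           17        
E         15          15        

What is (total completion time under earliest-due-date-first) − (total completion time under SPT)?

EDD (increasing due date): C E A D B.
C: 0→9
E: 9→24
A: 24→27
D: 27→29
B: 29→37
Sum = 9+24+27+29+37 = 126.
SPT (increasing processing time): D A B C E.
D: 0→2
A: 2→5
B: 5→13
C: 13→22
E: 22→37
Sum = 2+5+13+22+37 = 79.
Difference = 126 − 79 = 47.

47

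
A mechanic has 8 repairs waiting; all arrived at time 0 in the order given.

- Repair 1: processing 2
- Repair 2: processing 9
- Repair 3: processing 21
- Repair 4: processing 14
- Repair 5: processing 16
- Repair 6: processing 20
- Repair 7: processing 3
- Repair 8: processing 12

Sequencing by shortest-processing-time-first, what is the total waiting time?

SPT (increasing processing time): Repair 1 Repair 7 Repair 2 Repair 8 Repair 4 Repair 5 Repair 6 Repair 3.
Repair 1: waits 0, runs 0→2
Repair 7: waits 2, runs 2→5
Repair 2: waits 5, runs 5→14
Repair 8: waits 14, runs 14→26
Repair 4: waits 26, runs 26→40
Repair 5: waits 40, runs 40→56
Repair 6: waits 56, runs 56→76
Repair 3: waits 76, runs 76→97
Sum = 0+2+5+14+26+40+56+76 = 219.

219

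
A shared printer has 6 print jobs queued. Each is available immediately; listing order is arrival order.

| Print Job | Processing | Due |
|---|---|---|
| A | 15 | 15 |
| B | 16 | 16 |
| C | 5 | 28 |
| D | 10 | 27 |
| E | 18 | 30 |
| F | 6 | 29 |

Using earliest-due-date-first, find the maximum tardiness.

EDD (increasing due date): A B D C F E.
A: 0→15, due 15, tardiness 0
B: 15→31, due 16, tardiness 15
D: 31→41, due 27, tardiness 14
C: 41→46, due 28, tardiness 18
F: 46→52, due 29, tardiness 23
E: 52→70, due 30, tardiness 40
Maximum = 40.

40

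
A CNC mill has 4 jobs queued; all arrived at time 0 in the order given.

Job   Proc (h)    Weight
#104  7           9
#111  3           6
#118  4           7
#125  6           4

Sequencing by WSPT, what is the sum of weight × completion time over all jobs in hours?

WSPT (decreasing weight/processing-time ratio): #111 #118 #104 #125.
#111: finishes 3, weight 6, w·C = 18
#118: finishes 7, weight 7, w·C = 49
#104: finishes 14, weight 9, w·C = 126
#125: finishes 20, weight 4, w·C = 80
Sum = 18+49+126+80 = 273.

273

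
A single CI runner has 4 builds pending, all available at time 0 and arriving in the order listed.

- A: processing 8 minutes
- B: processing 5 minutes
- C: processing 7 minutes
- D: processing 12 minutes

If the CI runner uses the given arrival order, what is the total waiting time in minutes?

FIFO (arrival order): A B C D.
A: waits 0, runs 0→8
B: waits 8, runs 8→13
C: waits 13, runs 13→20
D: waits 20, runs 20→32
Sum = 0+8+13+20 = 41.

41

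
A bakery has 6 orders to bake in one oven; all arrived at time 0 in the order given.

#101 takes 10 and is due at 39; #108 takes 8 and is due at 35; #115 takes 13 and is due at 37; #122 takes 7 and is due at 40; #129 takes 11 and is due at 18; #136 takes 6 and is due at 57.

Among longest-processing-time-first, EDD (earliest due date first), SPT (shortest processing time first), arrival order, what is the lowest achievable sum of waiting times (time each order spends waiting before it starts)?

113

LPT (decreasing processing time): #115 #129 #101 #108 #122 #136.
#115: waits 0, runs 0→13
#129: waits 13, runs 13→24
#101: waits 24, runs 24→34
#108: waits 34, runs 34→42
#122: waits 42, runs 42→49
#136: waits 49, runs 49→55
Sum = 0+13+24+34+42+49 = 162.
EDD (increasing due date): #129 #108 #115 #101 #122 #136.
#129: waits 0, runs 0→11
#108: waits 11, runs 11→19
#115: waits 19, runs 19→32
#101: waits 32, runs 32→42
#122: waits 42, runs 42→49
#136: waits 49, runs 49→55
Sum = 0+11+19+32+42+49 = 153.
SPT (increasing processing time): #136 #122 #108 #101 #129 #115.
#136: waits 0, runs 0→6
#122: waits 6, runs 6→13
#108: waits 13, runs 13→21
#101: waits 21, runs 21→31
#129: waits 31, runs 31→42
#115: waits 42, runs 42→55
Sum = 0+6+13+21+31+42 = 113.
FIFO (arrival order): #101 #108 #115 #122 #129 #136.
#101: waits 0, runs 0→10
#108: waits 10, runs 10→18
#115: waits 18, runs 18→31
#122: waits 31, runs 31→38
#129: waits 38, runs 38→49
#136: waits 49, runs 49→55
Sum = 0+10+18+31+38+49 = 146.
LPT 162, EDD 153, SPT 113, FIFO 146 → minimum 113.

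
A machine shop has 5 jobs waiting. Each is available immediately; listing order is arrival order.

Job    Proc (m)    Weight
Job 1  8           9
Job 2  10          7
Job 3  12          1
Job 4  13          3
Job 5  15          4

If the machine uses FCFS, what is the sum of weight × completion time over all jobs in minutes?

589

FIFO (arrival order): Job 1 Job 2 Job 3 Job 4 Job 5.
Job 1: finishes 8, weight 9, w·C = 72
Job 2: finishes 18, weight 7, w·C = 126
Job 3: finishes 30, weight 1, w·C = 30
Job 4: finishes 43, weight 3, w·C = 129
Job 5: finishes 58, weight 4, w·C = 232
Sum = 72+126+30+129+232 = 589.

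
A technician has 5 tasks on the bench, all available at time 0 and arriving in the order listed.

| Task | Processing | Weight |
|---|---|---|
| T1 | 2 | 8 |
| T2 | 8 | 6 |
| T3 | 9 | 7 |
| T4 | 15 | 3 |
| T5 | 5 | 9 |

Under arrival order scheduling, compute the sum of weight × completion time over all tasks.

662

FIFO (arrival order): T1 T2 T3 T4 T5.
T1: finishes 2, weight 8, w·C = 16
T2: finishes 10, weight 6, w·C = 60
T3: finishes 19, weight 7, w·C = 133
T4: finishes 34, weight 3, w·C = 102
T5: finishes 39, weight 9, w·C = 351
Sum = 16+60+133+102+351 = 662.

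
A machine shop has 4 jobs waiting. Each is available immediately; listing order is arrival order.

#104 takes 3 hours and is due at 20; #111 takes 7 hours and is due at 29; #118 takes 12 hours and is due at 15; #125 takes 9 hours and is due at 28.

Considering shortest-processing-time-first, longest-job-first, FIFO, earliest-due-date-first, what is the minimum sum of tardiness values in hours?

SPT (increasing processing time): #104 #111 #125 #118.
#104: 0→3, due 20, tardiness 0
#111: 3→10, due 29, tardiness 0
#125: 10→19, due 28, tardiness 0
#118: 19→31, due 15, tardiness 16
Sum = 0+0+0+16 = 16.
LPT (decreasing processing time): #118 #125 #111 #104.
#118: 0→12, due 15, tardiness 0
#125: 12→21, due 28, tardiness 0
#111: 21→28, due 29, tardiness 0
#104: 28→31, due 20, tardiness 11
Sum = 0+0+0+11 = 11.
FIFO (arrival order): #104 #111 #118 #125.
#104: 0→3, due 20, tardiness 0
#111: 3→10, due 29, tardiness 0
#118: 10→22, due 15, tardiness 7
#125: 22→31, due 28, tardiness 3
Sum = 0+0+7+3 = 10.
EDD (increasing due date): #118 #104 #125 #111.
#118: 0→12, due 15, tardiness 0
#104: 12→15, due 20, tardiness 0
#125: 15→24, due 28, tardiness 0
#111: 24→31, due 29, tardiness 2
Sum = 0+0+0+2 = 2.
SPT 16, LPT 11, FIFO 10, EDD 2 → minimum 2.

2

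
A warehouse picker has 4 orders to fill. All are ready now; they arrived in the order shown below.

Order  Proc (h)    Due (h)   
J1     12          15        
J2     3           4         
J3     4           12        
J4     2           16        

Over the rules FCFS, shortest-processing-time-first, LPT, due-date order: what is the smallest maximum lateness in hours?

FIFO (arrival order): J1 J2 J3 J4.
J1: 0→12, due 15, lateness -3
J2: 12→15, due 4, lateness 11
J3: 15→19, due 12, lateness 7
J4: 19→21, due 16, lateness 5
Maximum = 11.
SPT (increasing processing time): J4 J2 J3 J1.
J4: 0→2, due 16, lateness -14
J2: 2→5, due 4, lateness 1
J3: 5→9, due 12, lateness -3
J1: 9→21, due 15, lateness 6
Maximum = 6.
LPT (decreasing processing time): J1 J3 J2 J4.
J1: 0→12, due 15, lateness -3
J3: 12→16, due 12, lateness 4
J2: 16→19, due 4, lateness 15
J4: 19→21, due 16, lateness 5
Maximum = 15.
EDD (increasing due date): J2 J3 J1 J4.
J2: 0→3, due 4, lateness -1
J3: 3→7, due 12, lateness -5
J1: 7→19, due 15, lateness 4
J4: 19→21, due 16, lateness 5
Maximum = 5.
FIFO 11, SPT 6, LPT 15, EDD 5 → minimum 5.

5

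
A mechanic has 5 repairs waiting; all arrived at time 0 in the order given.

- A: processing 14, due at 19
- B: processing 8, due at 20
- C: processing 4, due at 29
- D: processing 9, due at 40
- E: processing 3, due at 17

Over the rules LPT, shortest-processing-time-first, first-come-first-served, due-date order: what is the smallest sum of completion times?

87

LPT (decreasing processing time): A D B C E.
A: 0→14
D: 14→23
B: 23→31
C: 31→35
E: 35→38
Sum = 14+23+31+35+38 = 141.
SPT (increasing processing time): E C B D A.
E: 0→3
C: 3→7
B: 7→15
D: 15→24
A: 24→38
Sum = 3+7+15+24+38 = 87.
FIFO (arrival order): A B C D E.
A: 0→14
B: 14→22
C: 22→26
D: 26→35
E: 35→38
Sum = 14+22+26+35+38 = 135.
EDD (increasing due date): E A B C D.
E: 0→3
A: 3→17
B: 17→25
C: 25→29
D: 29→38
Sum = 3+17+25+29+38 = 112.
LPT 141, SPT 87, FIFO 135, EDD 112 → minimum 87.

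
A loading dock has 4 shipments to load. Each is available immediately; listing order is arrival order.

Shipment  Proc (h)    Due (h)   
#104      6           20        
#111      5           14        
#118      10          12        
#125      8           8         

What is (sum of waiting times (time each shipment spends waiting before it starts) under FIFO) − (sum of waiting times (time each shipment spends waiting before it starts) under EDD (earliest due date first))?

FIFO (arrival order): #104 #111 #118 #125.
#104: waits 0, runs 0→6
#111: waits 6, runs 6→11
#118: waits 11, runs 11→21
#125: waits 21, runs 21→29
Sum = 0+6+11+21 = 38.
EDD (increasing due date): #125 #118 #111 #104.
#125: waits 0, runs 0→8
#118: waits 8, runs 8→18
#111: waits 18, runs 18→23
#104: waits 23, runs 23→29
Sum = 0+8+18+23 = 49.
Difference = 38 − 49 = -11.

-11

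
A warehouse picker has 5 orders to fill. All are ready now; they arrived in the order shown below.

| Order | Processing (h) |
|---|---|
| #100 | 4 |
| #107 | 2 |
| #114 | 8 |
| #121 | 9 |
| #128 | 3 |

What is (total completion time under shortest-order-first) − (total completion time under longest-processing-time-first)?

SPT (increasing processing time): #107 #128 #100 #114 #121.
#107: 0→2
#128: 2→5
#100: 5→9
#114: 9→17
#121: 17→26
Sum = 2+5+9+17+26 = 59.
LPT (decreasing processing time): #121 #114 #100 #128 #107.
#121: 0→9
#114: 9→17
#100: 17→21
#128: 21→24
#107: 24→26
Sum = 9+17+21+24+26 = 97.
Difference = 59 − 97 = -38.

-38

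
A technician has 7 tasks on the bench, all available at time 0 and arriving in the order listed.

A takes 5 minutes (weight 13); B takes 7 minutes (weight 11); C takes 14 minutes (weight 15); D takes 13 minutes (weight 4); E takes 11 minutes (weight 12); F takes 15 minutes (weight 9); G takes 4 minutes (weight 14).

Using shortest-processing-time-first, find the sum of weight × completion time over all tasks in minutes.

2264

SPT (increasing processing time): G A B E D C F.
G: finishes 4, weight 14, w·C = 56
A: finishes 9, weight 13, w·C = 117
B: finishes 16, weight 11, w·C = 176
E: finishes 27, weight 12, w·C = 324
D: finishes 40, weight 4, w·C = 160
C: finishes 54, weight 15, w·C = 810
F: finishes 69, weight 9, w·C = 621
Sum = 56+117+176+324+160+810+621 = 2264.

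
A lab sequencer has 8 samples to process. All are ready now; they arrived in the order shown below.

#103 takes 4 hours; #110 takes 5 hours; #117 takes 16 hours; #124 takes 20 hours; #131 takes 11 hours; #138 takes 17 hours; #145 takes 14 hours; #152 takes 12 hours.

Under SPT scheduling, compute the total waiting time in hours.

252

SPT (increasing processing time): #103 #110 #131 #152 #145 #117 #138 #124.
#103: waits 0, runs 0→4
#110: waits 4, runs 4→9
#131: waits 9, runs 9→20
#152: waits 20, runs 20→32
#145: waits 32, runs 32→46
#117: waits 46, runs 46→62
#138: waits 62, runs 62→79
#124: waits 79, runs 79→99
Sum = 0+4+9+20+32+46+62+79 = 252.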